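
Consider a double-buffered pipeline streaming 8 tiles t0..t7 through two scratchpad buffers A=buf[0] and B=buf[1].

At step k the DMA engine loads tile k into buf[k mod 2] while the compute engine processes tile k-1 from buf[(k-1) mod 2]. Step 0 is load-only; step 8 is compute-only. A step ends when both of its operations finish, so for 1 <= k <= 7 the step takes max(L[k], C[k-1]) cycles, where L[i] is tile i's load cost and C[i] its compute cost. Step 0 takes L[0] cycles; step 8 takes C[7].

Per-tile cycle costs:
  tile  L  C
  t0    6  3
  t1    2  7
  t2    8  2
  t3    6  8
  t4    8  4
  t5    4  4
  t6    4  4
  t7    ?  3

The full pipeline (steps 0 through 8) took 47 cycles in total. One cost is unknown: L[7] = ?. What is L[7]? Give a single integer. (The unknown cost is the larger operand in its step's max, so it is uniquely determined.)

step 0: dur = L[0]=6 = 6
step 1: dur = max(L[1]=2, C[0]=3) = 3
step 2: dur = max(L[2]=8, C[1]=7) = 8
step 3: dur = max(L[3]=6, C[2]=2) = 6
step 4: dur = max(L[4]=8, C[3]=8) = 8
step 5: dur = max(L[5]=4, C[4]=4) = 4
step 6: dur = max(L[6]=4, C[5]=4) = 4
step 7: dur = max(L[7]=?, C[6]=4) = L[7]  (unknown; binding)
step 8: dur = C[7]=3 = 3
sum of known step durations = 42
dur[7] = total - known = 47 - 42 = 5
L[7] is the binding max in step 7, so L[7] = dur[7] = 5

L[7] = 5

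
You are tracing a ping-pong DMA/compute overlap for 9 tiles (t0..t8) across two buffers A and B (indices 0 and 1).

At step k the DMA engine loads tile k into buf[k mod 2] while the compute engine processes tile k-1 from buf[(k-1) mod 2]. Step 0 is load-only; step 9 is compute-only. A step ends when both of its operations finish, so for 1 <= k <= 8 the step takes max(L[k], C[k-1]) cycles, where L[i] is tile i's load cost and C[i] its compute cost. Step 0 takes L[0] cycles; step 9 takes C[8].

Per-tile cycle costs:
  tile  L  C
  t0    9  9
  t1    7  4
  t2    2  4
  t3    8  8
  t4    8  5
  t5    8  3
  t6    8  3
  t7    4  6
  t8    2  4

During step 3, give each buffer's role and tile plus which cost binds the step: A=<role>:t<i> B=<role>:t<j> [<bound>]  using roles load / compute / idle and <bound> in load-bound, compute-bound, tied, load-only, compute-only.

k=0 load=t0/9c comp=- wait=9 total=9
k=1 load=t1/7c comp=t0/9c wait=9 total=18
k=2 load=t2/2c comp=t1/4c wait=4 total=22
k=3 load=t3/8c comp=t2/4c wait=8 total=30
k=4 load=t4/8c comp=t3/8c wait=8 total=38
k=5 load=t5/8c comp=t4/5c wait=8 total=46
k=6 load=t6/8c comp=t5/3c wait=8 total=54
k=7 load=t7/4c comp=t6/3c wait=4 total=58
k=8 load=t8/2c comp=t7/6c wait=6 total=64
k=9 load=- comp=t8/4c wait=4 total=68

step 3: A=compute:t2 B=load:t3 [load-bound]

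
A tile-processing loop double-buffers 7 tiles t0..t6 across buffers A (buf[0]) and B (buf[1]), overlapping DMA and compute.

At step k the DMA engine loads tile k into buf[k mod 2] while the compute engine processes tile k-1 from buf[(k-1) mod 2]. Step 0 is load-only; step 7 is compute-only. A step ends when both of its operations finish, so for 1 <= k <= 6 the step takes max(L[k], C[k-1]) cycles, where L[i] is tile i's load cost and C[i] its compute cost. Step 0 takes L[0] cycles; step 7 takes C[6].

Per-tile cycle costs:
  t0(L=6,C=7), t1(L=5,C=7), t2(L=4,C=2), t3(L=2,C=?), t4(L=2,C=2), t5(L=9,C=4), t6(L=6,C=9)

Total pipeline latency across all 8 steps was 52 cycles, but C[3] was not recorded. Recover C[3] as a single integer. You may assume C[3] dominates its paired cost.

step 0 → dur = L[0]=6 = 6
step 1 → dur = max(L[1]=5, C[0]=7) = 7
step 2 → dur = max(L[2]=4, C[1]=7) = 7
step 3 → dur = max(L[3]=2, C[2]=2) = 2
step 4 → dur = max(L[4]=2, C[3]=?) = C[3]  (unknown; binding)
step 5 → dur = max(L[5]=9, C[4]=2) = 9
step 6 → dur = max(L[6]=6, C[5]=4) = 6
step 7 → dur = C[6]=9 = 9
sum of known step durations = 46
dur[4] = total - known = 52 - 46 = 6
C[3] is the binding max in step 4, so C[3] = dur[4] = 6

C[3] = 6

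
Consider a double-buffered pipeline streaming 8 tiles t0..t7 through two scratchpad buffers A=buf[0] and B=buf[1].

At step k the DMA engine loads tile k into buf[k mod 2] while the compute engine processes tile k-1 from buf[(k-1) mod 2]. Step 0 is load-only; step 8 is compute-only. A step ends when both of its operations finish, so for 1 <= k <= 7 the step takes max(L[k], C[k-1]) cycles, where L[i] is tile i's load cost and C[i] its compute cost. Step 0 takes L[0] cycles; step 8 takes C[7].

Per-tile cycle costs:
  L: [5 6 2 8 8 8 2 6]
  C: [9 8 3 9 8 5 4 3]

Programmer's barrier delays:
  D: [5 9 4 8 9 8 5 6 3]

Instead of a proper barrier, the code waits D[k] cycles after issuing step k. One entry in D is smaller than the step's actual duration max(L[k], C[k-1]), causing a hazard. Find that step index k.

hazard at step 2

[0] required=L[0]=5=5 vs D=5 ok
[1] required=max(L[1]=6,C[0]=9)=9 vs D=9 ok
[2] required=max(L[2]=2,C[1]=8)=8 vs D=4 SHORT
[3] required=max(L[3]=8,C[2]=3)=8 vs D=8 ok
[4] required=max(L[4]=8,C[3]=9)=9 vs D=9 ok
[5] required=max(L[5]=8,C[4]=8)=8 vs D=8 ok
[6] required=max(L[6]=2,C[5]=5)=5 vs D=5 ok
[7] required=max(L[7]=6,C[6]=4)=6 vs D=6 ok
[8] required=C[7]=3=3 vs D=3 ok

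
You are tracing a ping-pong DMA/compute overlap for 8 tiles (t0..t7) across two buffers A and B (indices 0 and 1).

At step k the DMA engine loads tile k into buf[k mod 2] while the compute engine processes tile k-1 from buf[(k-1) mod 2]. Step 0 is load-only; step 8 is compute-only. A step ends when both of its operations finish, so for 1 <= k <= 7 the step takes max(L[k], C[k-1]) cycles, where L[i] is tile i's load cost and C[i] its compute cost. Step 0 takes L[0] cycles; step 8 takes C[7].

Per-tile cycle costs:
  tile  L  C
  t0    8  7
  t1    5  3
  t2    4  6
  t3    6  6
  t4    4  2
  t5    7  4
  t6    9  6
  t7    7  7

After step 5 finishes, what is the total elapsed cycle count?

end_cycle[5] = 38

[0] DMA t0→A (8c) ∥ CU idle ⇒ 8c, clock 8
[1] DMA t1→B (5c) ∥ CU A:t0 (7c) ⇒ 7c, clock 15
[2] DMA t2→A (4c) ∥ CU B:t1 (3c) ⇒ 4c, clock 19
[3] DMA t3→B (6c) ∥ CU A:t2 (6c) ⇒ 6c, clock 25
[4] DMA t4→A (4c) ∥ CU B:t3 (6c) ⇒ 6c, clock 31
[5] DMA t5→B (7c) ∥ CU A:t4 (2c) ⇒ 7c, clock 38
[6] DMA t6→A (9c) ∥ CU B:t5 (4c) ⇒ 9c, clock 47
[7] DMA t7→B (7c) ∥ CU A:t6 (6c) ⇒ 7c, clock 54
[8] DMA idle ∥ CU B:t7 (7c) ⇒ 7c, clock 61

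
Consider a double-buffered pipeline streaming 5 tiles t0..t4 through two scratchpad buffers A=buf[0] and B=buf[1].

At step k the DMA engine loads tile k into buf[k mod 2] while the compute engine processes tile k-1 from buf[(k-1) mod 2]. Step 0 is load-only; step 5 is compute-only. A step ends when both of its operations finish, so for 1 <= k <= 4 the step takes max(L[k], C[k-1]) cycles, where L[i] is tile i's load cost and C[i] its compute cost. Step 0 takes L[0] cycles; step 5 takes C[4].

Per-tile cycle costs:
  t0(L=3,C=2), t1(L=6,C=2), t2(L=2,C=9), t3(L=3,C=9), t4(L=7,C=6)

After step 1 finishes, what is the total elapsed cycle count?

end_cycle[1] = 9

k=0 load=t0/3c comp=- wait=3 total=3
k=1 load=t1/6c comp=t0/2c wait=6 total=9
k=2 load=t2/2c comp=t1/2c wait=2 total=11
k=3 load=t3/3c comp=t2/9c wait=9 total=20
k=4 load=t4/7c comp=t3/9c wait=9 total=29
k=5 load=- comp=t4/6c wait=6 total=35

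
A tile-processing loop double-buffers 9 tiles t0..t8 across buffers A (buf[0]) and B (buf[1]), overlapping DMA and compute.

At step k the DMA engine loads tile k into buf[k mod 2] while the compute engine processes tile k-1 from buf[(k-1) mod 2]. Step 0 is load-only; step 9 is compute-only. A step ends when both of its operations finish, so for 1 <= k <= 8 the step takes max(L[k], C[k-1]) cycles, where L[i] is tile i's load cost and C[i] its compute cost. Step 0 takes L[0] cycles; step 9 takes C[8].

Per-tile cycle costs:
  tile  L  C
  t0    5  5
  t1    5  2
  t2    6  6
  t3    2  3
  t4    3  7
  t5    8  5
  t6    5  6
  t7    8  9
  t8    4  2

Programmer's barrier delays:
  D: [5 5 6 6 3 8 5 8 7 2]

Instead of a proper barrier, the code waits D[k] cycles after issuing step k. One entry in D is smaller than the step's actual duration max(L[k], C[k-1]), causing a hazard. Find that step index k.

k=0 barrier L[0]=5→5c, D[0]=5 ok
k=1 barrier max(L[1]=5,C[0]=5)→5c, D[1]=5 ok
k=2 barrier max(L[2]=6,C[1]=2)→6c, D[2]=6 ok
k=3 barrier max(L[3]=2,C[2]=6)→6c, D[3]=6 ok
k=4 barrier max(L[4]=3,C[3]=3)→3c, D[4]=3 ok
k=5 barrier max(L[5]=8,C[4]=7)→8c, D[5]=8 ok
k=6 barrier max(L[6]=5,C[5]=5)→5c, D[6]=5 ok
k=7 barrier max(L[7]=8,C[6]=6)→8c, D[7]=8 ok
k=8 barrier max(L[8]=4,C[7]=9)→9c, D[8]=7 SHORT
k=9 barrier C[8]=2→2c, D[9]=2 ok

hazard at step 8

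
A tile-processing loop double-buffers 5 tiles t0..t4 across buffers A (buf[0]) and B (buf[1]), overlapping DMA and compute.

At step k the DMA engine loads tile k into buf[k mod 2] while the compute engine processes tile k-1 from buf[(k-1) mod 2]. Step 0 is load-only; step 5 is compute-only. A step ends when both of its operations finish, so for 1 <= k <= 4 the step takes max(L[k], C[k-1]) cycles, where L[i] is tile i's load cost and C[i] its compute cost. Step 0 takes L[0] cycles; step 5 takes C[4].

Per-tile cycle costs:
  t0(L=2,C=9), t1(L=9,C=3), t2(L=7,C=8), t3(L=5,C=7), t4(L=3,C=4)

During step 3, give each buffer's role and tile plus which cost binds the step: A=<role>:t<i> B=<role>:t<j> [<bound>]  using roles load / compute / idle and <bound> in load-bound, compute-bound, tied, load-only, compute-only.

step 0: L[0]=2 → dur=2, Σ=2 | A=load:t0 B=idle [load-only]
step 1: L[1]=9 C[0]=9 → dur=9, Σ=11 | A=compute:t0 B=load:t1 [tied]
step 2: L[2]=7 C[1]=3 → dur=7, Σ=18 | A=load:t2 B=compute:t1 [load-bound]
step 3: L[3]=5 C[2]=8 → dur=8, Σ=26 | A=compute:t2 B=load:t3 [compute-bound]
step 4: L[4]=3 C[3]=7 → dur=7, Σ=33 | A=load:t4 B=compute:t3 [compute-bound]
step 5: C[4]=4 → dur=4, Σ=37 | A=compute:t4 B=idle [compute-only]

step 3: A=compute:t2 B=load:t3 [compute-bound]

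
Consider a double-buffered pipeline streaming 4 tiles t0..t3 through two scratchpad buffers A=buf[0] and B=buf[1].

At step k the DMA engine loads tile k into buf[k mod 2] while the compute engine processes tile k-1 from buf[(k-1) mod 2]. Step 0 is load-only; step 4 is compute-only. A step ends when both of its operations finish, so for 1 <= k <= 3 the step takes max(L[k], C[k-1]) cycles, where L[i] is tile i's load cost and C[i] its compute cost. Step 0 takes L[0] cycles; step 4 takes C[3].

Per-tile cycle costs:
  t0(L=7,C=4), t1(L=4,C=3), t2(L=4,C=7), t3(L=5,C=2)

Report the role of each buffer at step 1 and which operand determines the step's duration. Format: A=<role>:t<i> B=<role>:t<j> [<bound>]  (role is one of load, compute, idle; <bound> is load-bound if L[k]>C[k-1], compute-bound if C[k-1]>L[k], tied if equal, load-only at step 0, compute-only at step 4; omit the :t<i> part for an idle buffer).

step 1: A=compute:t0 B=load:t1 [tied]

[0] DMA t0→A (7c) ∥ CU idle ⇒ 7c, clock 7
[1] DMA t1→B (4c) ∥ CU A:t0 (4c) ⇒ 4c, clock 11
[2] DMA t2→A (4c) ∥ CU B:t1 (3c) ⇒ 4c, clock 15
[3] DMA t3→B (5c) ∥ CU A:t2 (7c) ⇒ 7c, clock 22
[4] DMA idle ∥ CU B:t3 (2c) ⇒ 2c, clock 24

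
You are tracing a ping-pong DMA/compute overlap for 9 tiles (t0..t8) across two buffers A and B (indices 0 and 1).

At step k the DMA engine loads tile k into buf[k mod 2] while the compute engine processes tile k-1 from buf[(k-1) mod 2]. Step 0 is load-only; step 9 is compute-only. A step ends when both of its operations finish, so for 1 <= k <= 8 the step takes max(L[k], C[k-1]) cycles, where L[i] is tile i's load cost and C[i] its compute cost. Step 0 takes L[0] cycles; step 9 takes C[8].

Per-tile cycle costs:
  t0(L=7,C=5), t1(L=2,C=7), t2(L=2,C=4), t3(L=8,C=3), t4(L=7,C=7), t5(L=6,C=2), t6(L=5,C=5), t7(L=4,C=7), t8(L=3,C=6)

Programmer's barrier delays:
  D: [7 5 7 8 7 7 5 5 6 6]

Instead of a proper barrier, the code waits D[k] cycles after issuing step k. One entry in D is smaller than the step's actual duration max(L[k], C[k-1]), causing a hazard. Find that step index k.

[0] required=L[0]=7=7 vs D=7 ok
[1] required=max(L[1]=2,C[0]=5)=5 vs D=5 ok
[2] required=max(L[2]=2,C[1]=7)=7 vs D=7 ok
[3] required=max(L[3]=8,C[2]=4)=8 vs D=8 ok
[4] required=max(L[4]=7,C[3]=3)=7 vs D=7 ok
[5] required=max(L[5]=6,C[4]=7)=7 vs D=7 ok
[6] required=max(L[6]=5,C[5]=2)=5 vs D=5 ok
[7] required=max(L[7]=4,C[6]=5)=5 vs D=5 ok
[8] required=max(L[8]=3,C[7]=7)=7 vs D=6 SHORT
[9] required=C[8]=6=6 vs D=6 ok

hazard at step 8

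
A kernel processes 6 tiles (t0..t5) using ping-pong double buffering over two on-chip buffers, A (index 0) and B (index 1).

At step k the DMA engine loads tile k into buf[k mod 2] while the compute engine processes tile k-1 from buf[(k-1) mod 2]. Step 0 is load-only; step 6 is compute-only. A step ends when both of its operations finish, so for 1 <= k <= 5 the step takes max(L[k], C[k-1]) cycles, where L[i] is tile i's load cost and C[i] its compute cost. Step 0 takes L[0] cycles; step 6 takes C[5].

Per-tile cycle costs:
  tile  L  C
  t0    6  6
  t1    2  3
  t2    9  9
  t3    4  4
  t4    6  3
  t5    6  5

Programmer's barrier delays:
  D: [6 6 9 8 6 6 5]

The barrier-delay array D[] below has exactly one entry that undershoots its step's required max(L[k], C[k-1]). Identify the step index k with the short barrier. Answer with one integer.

hazard at step 3

[0] required=L[0]=6=6 vs D=6 ok
[1] required=max(L[1]=2,C[0]=6)=6 vs D=6 ok
[2] required=max(L[2]=9,C[1]=3)=9 vs D=9 ok
[3] required=max(L[3]=4,C[2]=9)=9 vs D=8 SHORT
[4] required=max(L[4]=6,C[3]=4)=6 vs D=6 ok
[5] required=max(L[5]=6,C[4]=3)=6 vs D=6 ok
[6] required=C[5]=5=5 vs D=5 ok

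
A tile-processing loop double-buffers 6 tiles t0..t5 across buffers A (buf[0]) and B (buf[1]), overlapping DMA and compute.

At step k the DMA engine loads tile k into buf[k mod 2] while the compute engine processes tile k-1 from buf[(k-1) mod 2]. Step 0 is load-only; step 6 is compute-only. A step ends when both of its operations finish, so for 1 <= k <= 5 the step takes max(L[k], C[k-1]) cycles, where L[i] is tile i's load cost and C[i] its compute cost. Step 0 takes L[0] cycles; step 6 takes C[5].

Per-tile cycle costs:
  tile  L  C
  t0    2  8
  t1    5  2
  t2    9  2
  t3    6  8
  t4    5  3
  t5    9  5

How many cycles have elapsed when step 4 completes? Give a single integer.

end_cycle[4] = 33

k=0 load=t0/2c comp=- wait=2 total=2
k=1 load=t1/5c comp=t0/8c wait=8 total=10
k=2 load=t2/9c comp=t1/2c wait=9 total=19
k=3 load=t3/6c comp=t2/2c wait=6 total=25
k=4 load=t4/5c comp=t3/8c wait=8 total=33
k=5 load=t5/9c comp=t4/3c wait=9 total=42
k=6 load=- comp=t5/5c wait=5 total=47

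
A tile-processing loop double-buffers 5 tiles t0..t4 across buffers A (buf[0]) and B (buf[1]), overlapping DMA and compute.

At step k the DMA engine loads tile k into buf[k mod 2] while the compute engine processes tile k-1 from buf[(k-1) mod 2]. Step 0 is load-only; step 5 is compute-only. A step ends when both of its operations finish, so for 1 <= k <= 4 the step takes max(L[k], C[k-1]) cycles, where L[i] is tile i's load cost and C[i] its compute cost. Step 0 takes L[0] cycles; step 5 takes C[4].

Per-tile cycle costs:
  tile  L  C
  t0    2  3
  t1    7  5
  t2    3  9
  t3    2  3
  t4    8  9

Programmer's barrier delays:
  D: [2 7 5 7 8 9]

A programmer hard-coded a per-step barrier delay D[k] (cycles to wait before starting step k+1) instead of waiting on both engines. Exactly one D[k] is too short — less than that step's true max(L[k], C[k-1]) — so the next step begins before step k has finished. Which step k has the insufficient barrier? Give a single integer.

hazard at step 3

k=0 barrier L[0]=2→2c, D[0]=2 ok
k=1 barrier max(L[1]=7,C[0]=3)→7c, D[1]=7 ok
k=2 barrier max(L[2]=3,C[1]=5)→5c, D[2]=5 ok
k=3 barrier max(L[3]=2,C[2]=9)→9c, D[3]=7 SHORT
k=4 barrier max(L[4]=8,C[3]=3)→8c, D[4]=8 ok
k=5 barrier C[4]=9→9c, D[5]=9 ok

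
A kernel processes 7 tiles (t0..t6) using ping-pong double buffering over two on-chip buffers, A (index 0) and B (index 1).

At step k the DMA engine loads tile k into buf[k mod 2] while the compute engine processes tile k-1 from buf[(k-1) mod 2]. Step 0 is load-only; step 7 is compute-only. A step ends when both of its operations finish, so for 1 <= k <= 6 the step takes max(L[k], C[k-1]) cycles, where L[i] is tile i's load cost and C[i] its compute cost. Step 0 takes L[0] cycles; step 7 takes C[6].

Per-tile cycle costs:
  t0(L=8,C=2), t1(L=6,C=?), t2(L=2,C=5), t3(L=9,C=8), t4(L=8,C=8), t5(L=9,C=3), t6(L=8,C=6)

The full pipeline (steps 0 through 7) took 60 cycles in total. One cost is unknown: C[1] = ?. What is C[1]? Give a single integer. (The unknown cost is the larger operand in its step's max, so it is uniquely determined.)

C[1] = 6

step 0 = dur = L[0]=8 = 8
step 1 = dur = max(L[1]=6, C[0]=2) = 6
step 2 = dur = max(L[2]=2, C[1]=?) = C[1]  (unknown; binding)
step 3 = dur = max(L[3]=9, C[2]=5) = 9
step 4 = dur = max(L[4]=8, C[3]=8) = 8
step 5 = dur = max(L[5]=9, C[4]=8) = 9
step 6 = dur = max(L[6]=8, C[5]=3) = 8
step 7 = dur = C[6]=6 = 6
sum of known step durations = 54
dur[2] = total - known = 60 - 54 = 6
C[1] is the binding max in step 2, so C[1] = dur[2] = 6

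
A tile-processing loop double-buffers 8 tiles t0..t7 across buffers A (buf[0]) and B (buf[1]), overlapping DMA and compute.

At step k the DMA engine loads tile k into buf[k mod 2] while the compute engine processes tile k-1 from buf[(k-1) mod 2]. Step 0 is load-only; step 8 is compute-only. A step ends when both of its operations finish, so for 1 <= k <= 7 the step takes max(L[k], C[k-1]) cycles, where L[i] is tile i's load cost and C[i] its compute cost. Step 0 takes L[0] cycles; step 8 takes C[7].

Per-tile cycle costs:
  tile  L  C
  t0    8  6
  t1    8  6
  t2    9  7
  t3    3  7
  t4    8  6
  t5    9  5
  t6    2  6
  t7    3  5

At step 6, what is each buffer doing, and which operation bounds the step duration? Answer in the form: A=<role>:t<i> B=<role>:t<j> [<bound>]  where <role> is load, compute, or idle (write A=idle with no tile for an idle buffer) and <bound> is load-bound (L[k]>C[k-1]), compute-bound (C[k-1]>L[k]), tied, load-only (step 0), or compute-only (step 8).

step 0: L[0]=8 → dur=8, Σ=8 | A=load:t0 B=idle [load-only]
step 1: L[1]=8 C[0]=6 → dur=8, Σ=16 | A=compute:t0 B=load:t1 [load-bound]
step 2: L[2]=9 C[1]=6 → dur=9, Σ=25 | A=load:t2 B=compute:t1 [load-bound]
step 3: L[3]=3 C[2]=7 → dur=7, Σ=32 | A=compute:t2 B=load:t3 [compute-bound]
step 4: L[4]=8 C[3]=7 → dur=8, Σ=40 | A=load:t4 B=compute:t3 [load-bound]
step 5: L[5]=9 C[4]=6 → dur=9, Σ=49 | A=compute:t4 B=load:t5 [load-bound]
step 6: L[6]=2 C[5]=5 → dur=5, Σ=54 | A=load:t6 B=compute:t5 [compute-bound]
step 7: L[7]=3 C[6]=6 → dur=6, Σ=60 | A=compute:t6 B=load:t7 [compute-bound]
step 8: C[7]=5 → dur=5, Σ=65 | A=idle B=compute:t7 [compute-only]

step 6: A=load:t6 B=compute:t5 [compute-bound]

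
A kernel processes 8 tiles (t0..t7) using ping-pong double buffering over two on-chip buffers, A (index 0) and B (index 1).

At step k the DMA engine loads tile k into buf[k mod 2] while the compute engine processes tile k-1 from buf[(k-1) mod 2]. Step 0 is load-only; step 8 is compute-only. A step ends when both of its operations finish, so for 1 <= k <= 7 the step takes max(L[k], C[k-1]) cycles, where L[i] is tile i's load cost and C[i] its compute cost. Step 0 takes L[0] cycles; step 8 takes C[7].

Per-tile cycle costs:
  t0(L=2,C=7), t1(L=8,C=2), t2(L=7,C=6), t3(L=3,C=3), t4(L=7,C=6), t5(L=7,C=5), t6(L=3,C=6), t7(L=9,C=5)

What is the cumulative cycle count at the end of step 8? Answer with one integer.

  0. 2=2c; end=2; A:t0 B:-
  1. max(8,7)=8c; end=10; A:t0 B:t1
  2. max(7,2)=7c; end=17; A:t2 B:t1
  3. max(3,6)=6c; end=23; A:t2 B:t3
  4. max(7,3)=7c; end=30; A:t4 B:t3
  5. max(7,6)=7c; end=37; A:t4 B:t5
  6. max(3,5)=5c; end=42; A:t6 B:t5
  7. max(9,6)=9c; end=51; A:t6 B:t7
  8. 5=5c; end=56; A:t6 B:t7

end_cycle[8] = 56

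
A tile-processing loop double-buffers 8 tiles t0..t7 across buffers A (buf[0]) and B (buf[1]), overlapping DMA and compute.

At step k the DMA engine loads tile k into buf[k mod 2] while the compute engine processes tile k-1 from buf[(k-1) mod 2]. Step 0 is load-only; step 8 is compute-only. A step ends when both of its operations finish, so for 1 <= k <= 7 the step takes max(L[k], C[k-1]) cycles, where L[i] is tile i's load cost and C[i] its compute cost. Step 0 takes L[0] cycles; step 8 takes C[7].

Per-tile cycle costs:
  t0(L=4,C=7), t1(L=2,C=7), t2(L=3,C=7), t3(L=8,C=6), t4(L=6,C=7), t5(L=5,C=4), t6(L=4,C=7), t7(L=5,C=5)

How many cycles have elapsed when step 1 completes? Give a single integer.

k=0 load=t0/4c comp=- wait=4 total=4
k=1 load=t1/2c comp=t0/7c wait=7 total=11
k=2 load=t2/3c comp=t1/7c wait=7 total=18
k=3 load=t3/8c comp=t2/7c wait=8 total=26
k=4 load=t4/6c comp=t3/6c wait=6 total=32
k=5 load=t5/5c comp=t4/7c wait=7 total=39
k=6 load=t6/4c comp=t5/4c wait=4 total=43
k=7 load=t7/5c comp=t6/7c wait=7 total=50
k=8 load=- comp=t7/5c wait=5 total=55

end_cycle[1] = 11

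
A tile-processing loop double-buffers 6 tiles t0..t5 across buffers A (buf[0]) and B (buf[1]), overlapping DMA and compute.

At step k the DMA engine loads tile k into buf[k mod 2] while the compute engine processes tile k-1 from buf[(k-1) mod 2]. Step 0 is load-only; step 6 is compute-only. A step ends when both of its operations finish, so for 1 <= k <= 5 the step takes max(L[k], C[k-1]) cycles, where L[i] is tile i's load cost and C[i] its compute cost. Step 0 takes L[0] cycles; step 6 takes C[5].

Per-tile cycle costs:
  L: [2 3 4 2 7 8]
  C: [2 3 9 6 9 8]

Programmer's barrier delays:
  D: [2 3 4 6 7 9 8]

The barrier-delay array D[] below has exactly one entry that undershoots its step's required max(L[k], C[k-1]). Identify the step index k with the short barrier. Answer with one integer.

hazard at step 3

step 0: need L[0]=2 = 2; D[0]=2 ok
step 1: need max(L[1]=3,C[0]=2) = 3; D[1]=3 ok
step 2: need max(L[2]=4,C[1]=3) = 4; D[2]=4 ok
step 3: need max(L[3]=2,C[2]=9) = 9; D[3]=6 SHORT
step 4: need max(L[4]=7,C[3]=6) = 7; D[4]=7 ok
step 5: need max(L[5]=8,C[4]=9) = 9; D[5]=9 ok
step 6: need C[5]=8 = 8; D[6]=8 ok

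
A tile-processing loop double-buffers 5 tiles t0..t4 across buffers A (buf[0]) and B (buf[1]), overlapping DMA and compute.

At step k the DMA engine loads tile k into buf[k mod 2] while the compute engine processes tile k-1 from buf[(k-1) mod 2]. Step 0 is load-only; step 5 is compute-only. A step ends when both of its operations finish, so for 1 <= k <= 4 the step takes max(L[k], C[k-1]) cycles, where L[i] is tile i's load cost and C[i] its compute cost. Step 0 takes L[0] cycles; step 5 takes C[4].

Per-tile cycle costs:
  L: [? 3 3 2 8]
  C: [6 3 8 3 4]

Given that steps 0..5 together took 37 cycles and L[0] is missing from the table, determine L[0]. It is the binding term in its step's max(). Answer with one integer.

step 0 = dur = L[0]=? = L[0]  (unknown; binding)
step 1 = dur = max(L[1]=3, C[0]=6) = 6
step 2 = dur = max(L[2]=3, C[1]=3) = 3
step 3 = dur = max(L[3]=2, C[2]=8) = 8
step 4 = dur = max(L[4]=8, C[3]=3) = 8
step 5 = dur = C[4]=4 = 4
sum of known step durations = 29
dur[0] = total - known = 37 - 29 = 8
L[0] is the binding max in step 0, so L[0] = dur[0] = 8

L[0] = 8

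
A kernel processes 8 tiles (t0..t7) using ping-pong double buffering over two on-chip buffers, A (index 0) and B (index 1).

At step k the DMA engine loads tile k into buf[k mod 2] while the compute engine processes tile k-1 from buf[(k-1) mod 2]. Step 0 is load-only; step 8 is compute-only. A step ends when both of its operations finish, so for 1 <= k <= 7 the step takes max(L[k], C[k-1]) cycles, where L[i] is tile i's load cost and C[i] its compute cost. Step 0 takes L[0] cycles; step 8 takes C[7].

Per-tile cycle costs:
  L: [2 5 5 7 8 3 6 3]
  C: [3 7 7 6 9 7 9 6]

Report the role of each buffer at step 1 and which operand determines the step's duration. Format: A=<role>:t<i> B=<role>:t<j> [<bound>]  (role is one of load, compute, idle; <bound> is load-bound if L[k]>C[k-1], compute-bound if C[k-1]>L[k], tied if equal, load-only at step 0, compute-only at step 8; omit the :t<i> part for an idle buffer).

  0. 2=2c; end=2; A:t0 B:-
  1. max(5,3)=5c; end=7; A:t0 B:t1
  2. max(5,7)=7c; end=14; A:t2 B:t1
  3. max(7,7)=7c; end=21; A:t2 B:t3
  4. max(8,6)=8c; end=29; A:t4 B:t3
  5. max(3,9)=9c; end=38; A:t4 B:t5
  6. max(6,7)=7c; end=45; A:t6 B:t5
  7. max(3,9)=9c; end=54; A:t6 B:t7
  8. 6=6c; end=60; A:t6 B:t7

step 1: A=compute:t0 B=load:t1 [load-bound]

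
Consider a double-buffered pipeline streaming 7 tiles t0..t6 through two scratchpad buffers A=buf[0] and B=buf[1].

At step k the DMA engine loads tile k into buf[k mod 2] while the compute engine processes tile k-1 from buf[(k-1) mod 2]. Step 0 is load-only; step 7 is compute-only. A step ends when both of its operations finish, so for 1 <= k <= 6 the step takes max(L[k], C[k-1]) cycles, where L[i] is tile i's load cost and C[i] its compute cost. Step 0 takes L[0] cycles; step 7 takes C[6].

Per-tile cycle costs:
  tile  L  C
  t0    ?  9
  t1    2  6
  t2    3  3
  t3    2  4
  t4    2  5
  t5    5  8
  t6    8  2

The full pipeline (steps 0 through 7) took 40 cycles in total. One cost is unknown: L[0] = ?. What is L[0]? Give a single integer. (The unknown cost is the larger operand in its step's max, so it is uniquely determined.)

step 0 → dur = L[0]=? = L[0]  (unknown; binding)
step 1 → dur = max(L[1]=2, C[0]=9) = 9
step 2 → dur = max(L[2]=3, C[1]=6) = 6
step 3 → dur = max(L[3]=2, C[2]=3) = 3
step 4 → dur = max(L[4]=2, C[3]=4) = 4
step 5 → dur = max(L[5]=5, C[4]=5) = 5
step 6 → dur = max(L[6]=8, C[5]=8) = 8
step 7 → dur = C[6]=2 = 2
sum of known step durations = 37
dur[0] = total - known = 40 - 37 = 3
L[0] is the binding max in step 0, so L[0] = dur[0] = 3

L[0] = 3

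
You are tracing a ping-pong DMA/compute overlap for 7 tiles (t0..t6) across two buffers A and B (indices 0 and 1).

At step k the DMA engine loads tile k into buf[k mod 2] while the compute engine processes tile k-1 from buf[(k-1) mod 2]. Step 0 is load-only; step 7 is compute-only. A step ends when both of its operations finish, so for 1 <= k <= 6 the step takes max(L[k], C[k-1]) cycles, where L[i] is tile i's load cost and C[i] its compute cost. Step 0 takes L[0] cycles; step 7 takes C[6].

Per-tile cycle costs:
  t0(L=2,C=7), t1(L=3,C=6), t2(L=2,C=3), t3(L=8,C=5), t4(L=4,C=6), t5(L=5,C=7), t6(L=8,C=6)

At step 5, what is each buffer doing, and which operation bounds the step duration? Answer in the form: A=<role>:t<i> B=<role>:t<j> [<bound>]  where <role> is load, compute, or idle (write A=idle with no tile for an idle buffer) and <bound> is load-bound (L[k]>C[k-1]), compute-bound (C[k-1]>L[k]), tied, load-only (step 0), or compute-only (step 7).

  0. 2=2c; end=2; A:t0 B:-
  1. max(3,7)=7c; end=9; A:t0 B:t1
  2. max(2,6)=6c; end=15; A:t2 B:t1
  3. max(8,3)=8c; end=23; A:t2 B:t3
  4. max(4,5)=5c; end=28; A:t4 B:t3
  5. max(5,6)=6c; end=34; A:t4 B:t5
  6. max(8,7)=8c; end=42; A:t6 B:t5
  7. 6=6c; end=48; A:t6 B:t5

step 5: A=compute:t4 B=load:t5 [compute-bound]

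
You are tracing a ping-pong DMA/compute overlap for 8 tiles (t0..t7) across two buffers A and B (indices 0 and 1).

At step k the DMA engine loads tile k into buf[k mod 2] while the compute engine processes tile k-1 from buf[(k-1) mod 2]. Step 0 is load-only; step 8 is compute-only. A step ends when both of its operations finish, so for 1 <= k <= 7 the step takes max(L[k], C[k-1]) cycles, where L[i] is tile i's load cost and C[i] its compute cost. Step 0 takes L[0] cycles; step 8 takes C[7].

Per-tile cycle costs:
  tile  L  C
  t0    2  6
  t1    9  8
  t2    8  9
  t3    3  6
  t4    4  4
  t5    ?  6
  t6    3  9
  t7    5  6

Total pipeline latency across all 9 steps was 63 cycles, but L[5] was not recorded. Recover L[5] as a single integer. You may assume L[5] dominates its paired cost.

step 0 = dur = L[0]=2 = 2
step 1 = dur = max(L[1]=9, C[0]=6) = 9
step 2 = dur = max(L[2]=8, C[1]=8) = 8
step 3 = dur = max(L[3]=3, C[2]=9) = 9
step 4 = dur = max(L[4]=4, C[3]=6) = 6
step 5 = dur = max(L[5]=?, C[4]=4) = L[5]  (unknown; binding)
step 6 = dur = max(L[6]=3, C[5]=6) = 6
step 7 = dur = max(L[7]=5, C[6]=9) = 9
step 8 = dur = C[7]=6 = 6
sum of known step durations = 55
dur[5] = total - known = 63 - 55 = 8
L[5] is the binding max in step 5, so L[5] = dur[5] = 8

L[5] = 8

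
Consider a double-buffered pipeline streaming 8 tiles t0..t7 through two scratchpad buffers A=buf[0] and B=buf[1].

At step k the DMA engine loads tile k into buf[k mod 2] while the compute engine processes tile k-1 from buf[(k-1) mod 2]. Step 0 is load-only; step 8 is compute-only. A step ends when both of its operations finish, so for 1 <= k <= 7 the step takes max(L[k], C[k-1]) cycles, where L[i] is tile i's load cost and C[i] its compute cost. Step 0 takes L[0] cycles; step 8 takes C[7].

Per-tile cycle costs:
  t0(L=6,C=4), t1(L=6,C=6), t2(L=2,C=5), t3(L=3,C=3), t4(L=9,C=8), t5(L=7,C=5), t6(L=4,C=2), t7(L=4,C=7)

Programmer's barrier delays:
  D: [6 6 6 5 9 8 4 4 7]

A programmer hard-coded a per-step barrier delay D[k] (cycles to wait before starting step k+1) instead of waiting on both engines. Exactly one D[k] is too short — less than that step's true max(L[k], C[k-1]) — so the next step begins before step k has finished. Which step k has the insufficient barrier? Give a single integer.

[0] required=L[0]=6=6 vs D=6 ok
[1] required=max(L[1]=6,C[0]=4)=6 vs D=6 ok
[2] required=max(L[2]=2,C[1]=6)=6 vs D=6 ok
[3] required=max(L[3]=3,C[2]=5)=5 vs D=5 ok
[4] required=max(L[4]=9,C[3]=3)=9 vs D=9 ok
[5] required=max(L[5]=7,C[4]=8)=8 vs D=8 ok
[6] required=max(L[6]=4,C[5]=5)=5 vs D=4 SHORT
[7] required=max(L[7]=4,C[6]=2)=4 vs D=4 ok
[8] required=C[7]=7=7 vs D=7 ok

hazard at step 6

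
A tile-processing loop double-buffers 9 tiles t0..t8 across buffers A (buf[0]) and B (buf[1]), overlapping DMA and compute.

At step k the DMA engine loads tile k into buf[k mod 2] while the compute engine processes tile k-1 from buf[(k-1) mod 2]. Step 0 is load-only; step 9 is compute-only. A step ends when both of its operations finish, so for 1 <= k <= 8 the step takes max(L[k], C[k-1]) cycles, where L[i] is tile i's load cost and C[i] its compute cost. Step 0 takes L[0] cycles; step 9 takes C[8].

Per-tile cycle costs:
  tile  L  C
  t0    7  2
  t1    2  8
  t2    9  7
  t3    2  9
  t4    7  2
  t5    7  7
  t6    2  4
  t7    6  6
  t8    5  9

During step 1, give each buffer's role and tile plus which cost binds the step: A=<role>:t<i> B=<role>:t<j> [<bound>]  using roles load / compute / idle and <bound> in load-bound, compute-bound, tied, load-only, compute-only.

step 1: A=compute:t0 B=load:t1 [tied]

step 0: L[0]=7 → dur=7, Σ=7 | A=load:t0 B=idle [load-only]
step 1: L[1]=2 C[0]=2 → dur=2, Σ=9 | A=compute:t0 B=load:t1 [tied]
step 2: L[2]=9 C[1]=8 → dur=9, Σ=18 | A=load:t2 B=compute:t1 [load-bound]
step 3: L[3]=2 C[2]=7 → dur=7, Σ=25 | A=compute:t2 B=load:t3 [compute-bound]
step 4: L[4]=7 C[3]=9 → dur=9, Σ=34 | A=load:t4 B=compute:t3 [compute-bound]
step 5: L[5]=7 C[4]=2 → dur=7, Σ=41 | A=compute:t4 B=load:t5 [load-bound]
step 6: L[6]=2 C[5]=7 → dur=7, Σ=48 | A=load:t6 B=compute:t5 [compute-bound]
step 7: L[7]=6 C[6]=4 → dur=6, Σ=54 | A=compute:t6 B=load:t7 [load-bound]
step 8: L[8]=5 C[7]=6 → dur=6, Σ=60 | A=load:t8 B=compute:t7 [compute-bound]
step 9: C[8]=9 → dur=9, Σ=69 | A=compute:t8 B=idle [compute-only]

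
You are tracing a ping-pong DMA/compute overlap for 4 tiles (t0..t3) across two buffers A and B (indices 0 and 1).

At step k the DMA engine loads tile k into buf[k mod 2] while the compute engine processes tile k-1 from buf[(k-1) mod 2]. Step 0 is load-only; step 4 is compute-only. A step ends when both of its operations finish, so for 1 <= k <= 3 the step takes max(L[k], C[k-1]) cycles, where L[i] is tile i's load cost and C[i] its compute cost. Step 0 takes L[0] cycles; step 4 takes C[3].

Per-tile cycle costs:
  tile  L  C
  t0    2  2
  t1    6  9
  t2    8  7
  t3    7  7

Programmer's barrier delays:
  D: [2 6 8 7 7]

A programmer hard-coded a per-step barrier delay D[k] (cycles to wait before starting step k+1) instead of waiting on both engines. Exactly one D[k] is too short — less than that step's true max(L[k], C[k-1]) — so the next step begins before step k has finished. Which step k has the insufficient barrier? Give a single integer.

hazard at step 2

k=0 barrier L[0]=2→2c, D[0]=2 ok
k=1 barrier max(L[1]=6,C[0]=2)→6c, D[1]=6 ok
k=2 barrier max(L[2]=8,C[1]=9)→9c, D[2]=8 SHORT
k=3 barrier max(L[3]=7,C[2]=7)→7c, D[3]=7 ok
k=4 barrier C[3]=7→7c, D[4]=7 ok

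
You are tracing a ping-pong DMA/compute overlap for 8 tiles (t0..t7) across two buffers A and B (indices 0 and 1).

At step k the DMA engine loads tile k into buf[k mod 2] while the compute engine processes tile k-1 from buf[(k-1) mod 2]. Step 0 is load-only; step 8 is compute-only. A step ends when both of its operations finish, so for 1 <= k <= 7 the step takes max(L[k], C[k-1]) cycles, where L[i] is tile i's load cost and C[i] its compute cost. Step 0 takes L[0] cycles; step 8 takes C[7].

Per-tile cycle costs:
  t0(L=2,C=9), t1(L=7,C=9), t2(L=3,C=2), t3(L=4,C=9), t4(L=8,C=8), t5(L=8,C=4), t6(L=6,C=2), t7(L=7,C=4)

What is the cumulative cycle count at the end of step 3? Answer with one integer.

k=0 load=t0/2c comp=- wait=2 total=2
k=1 load=t1/7c comp=t0/9c wait=9 total=11
k=2 load=t2/3c comp=t1/9c wait=9 total=20
k=3 load=t3/4c comp=t2/2c wait=4 total=24
k=4 load=t4/8c comp=t3/9c wait=9 total=33
k=5 load=t5/8c comp=t4/8c wait=8 total=41
k=6 load=t6/6c comp=t5/4c wait=6 total=47
k=7 load=t7/7c comp=t6/2c wait=7 total=54
k=8 load=- comp=t7/4c wait=4 total=58

end_cycle[3] = 24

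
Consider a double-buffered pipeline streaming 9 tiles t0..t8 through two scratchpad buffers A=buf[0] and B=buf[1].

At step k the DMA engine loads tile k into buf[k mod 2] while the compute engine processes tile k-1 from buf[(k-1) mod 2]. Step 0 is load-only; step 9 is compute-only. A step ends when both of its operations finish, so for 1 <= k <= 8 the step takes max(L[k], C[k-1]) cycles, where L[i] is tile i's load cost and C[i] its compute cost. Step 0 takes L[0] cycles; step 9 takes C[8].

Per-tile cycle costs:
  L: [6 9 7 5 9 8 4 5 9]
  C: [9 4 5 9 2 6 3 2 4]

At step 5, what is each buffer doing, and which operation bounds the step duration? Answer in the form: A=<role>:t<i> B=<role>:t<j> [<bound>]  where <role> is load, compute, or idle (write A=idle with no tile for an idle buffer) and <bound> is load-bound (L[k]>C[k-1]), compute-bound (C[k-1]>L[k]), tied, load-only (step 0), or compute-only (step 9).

step 0: L[0]=6 → dur=6, Σ=6 | A=load:t0 B=idle [load-only]
step 1: L[1]=9 C[0]=9 → dur=9, Σ=15 | A=compute:t0 B=load:t1 [tied]
step 2: L[2]=7 C[1]=4 → dur=7, Σ=22 | A=load:t2 B=compute:t1 [load-bound]
step 3: L[3]=5 C[2]=5 → dur=5, Σ=27 | A=compute:t2 B=load:t3 [tied]
step 4: L[4]=9 C[3]=9 → dur=9, Σ=36 | A=load:t4 B=compute:t3 [tied]
step 5: L[5]=8 C[4]=2 → dur=8, Σ=44 | A=compute:t4 B=load:t5 [load-bound]
step 6: L[6]=4 C[5]=6 → dur=6, Σ=50 | A=load:t6 B=compute:t5 [compute-bound]
step 7: L[7]=5 C[6]=3 → dur=5, Σ=55 | A=compute:t6 B=load:t7 [load-bound]
step 8: L[8]=9 C[7]=2 → dur=9, Σ=64 | A=load:t8 B=compute:t7 [load-bound]
step 9: C[8]=4 → dur=4, Σ=68 | A=compute:t8 B=idle [compute-only]

step 5: A=compute:t4 B=load:t5 [load-bound]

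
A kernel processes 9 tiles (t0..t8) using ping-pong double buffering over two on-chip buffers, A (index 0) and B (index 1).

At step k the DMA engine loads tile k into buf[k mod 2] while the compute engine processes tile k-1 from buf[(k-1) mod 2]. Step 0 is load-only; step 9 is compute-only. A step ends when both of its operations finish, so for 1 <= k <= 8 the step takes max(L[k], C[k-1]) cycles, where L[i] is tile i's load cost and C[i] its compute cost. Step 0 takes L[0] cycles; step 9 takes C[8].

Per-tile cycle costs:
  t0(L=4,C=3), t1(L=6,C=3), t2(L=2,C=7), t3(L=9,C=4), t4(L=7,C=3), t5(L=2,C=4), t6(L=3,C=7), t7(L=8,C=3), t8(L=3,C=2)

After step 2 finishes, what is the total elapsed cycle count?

[0] DMA t0→A (4c) ∥ CU idle ⇒ 4c, clock 4
[1] DMA t1→B (6c) ∥ CU A:t0 (3c) ⇒ 6c, clock 10
[2] DMA t2→A (2c) ∥ CU B:t1 (3c) ⇒ 3c, clock 13
[3] DMA t3→B (9c) ∥ CU A:t2 (7c) ⇒ 9c, clock 22
[4] DMA t4→A (7c) ∥ CU B:t3 (4c) ⇒ 7c, clock 29
[5] DMA t5→B (2c) ∥ CU A:t4 (3c) ⇒ 3c, clock 32
[6] DMA t6→A (3c) ∥ CU B:t5 (4c) ⇒ 4c, clock 36
[7] DMA t7→B (8c) ∥ CU A:t6 (7c) ⇒ 8c, clock 44
[8] DMA t8→A (3c) ∥ CU B:t7 (3c) ⇒ 3c, clock 47
[9] DMA idle ∥ CU A:t8 (2c) ⇒ 2c, clock 49

end_cycle[2] = 13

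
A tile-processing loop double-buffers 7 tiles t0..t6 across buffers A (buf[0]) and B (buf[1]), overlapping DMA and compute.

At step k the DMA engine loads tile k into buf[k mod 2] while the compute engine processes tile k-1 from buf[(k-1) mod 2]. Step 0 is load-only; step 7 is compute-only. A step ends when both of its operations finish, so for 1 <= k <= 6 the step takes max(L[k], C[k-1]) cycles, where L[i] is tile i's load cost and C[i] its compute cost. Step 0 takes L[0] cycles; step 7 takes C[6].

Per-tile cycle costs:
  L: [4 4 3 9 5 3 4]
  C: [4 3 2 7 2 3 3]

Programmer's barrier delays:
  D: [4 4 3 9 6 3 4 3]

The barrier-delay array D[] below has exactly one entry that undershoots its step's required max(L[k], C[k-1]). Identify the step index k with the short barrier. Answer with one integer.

hazard at step 4

step 0: need L[0]=4 = 4; D[0]=4 ok
step 1: need max(L[1]=4,C[0]=4) = 4; D[1]=4 ok
step 2: need max(L[2]=3,C[1]=3) = 3; D[2]=3 ok
step 3: need max(L[3]=9,C[2]=2) = 9; D[3]=9 ok
step 4: need max(L[4]=5,C[3]=7) = 7; D[4]=6 SHORT
step 5: need max(L[5]=3,C[4]=2) = 3; D[5]=3 ok
step 6: need max(L[6]=4,C[5]=3) = 4; D[6]=4 ok
step 7: need C[6]=3 = 3; D[7]=3 ok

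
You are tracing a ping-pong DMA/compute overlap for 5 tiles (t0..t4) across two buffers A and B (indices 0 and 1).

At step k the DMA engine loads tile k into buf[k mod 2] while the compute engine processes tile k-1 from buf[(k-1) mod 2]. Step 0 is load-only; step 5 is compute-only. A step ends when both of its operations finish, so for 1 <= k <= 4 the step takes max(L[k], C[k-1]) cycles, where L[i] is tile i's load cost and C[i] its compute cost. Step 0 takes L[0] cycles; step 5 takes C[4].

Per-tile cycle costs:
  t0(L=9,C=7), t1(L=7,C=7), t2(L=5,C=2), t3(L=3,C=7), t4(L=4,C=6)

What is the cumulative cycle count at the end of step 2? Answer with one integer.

end_cycle[2] = 23

[0] DMA t0→A (9c) ∥ CU idle ⇒ 9c, clock 9
[1] DMA t1→B (7c) ∥ CU A:t0 (7c) ⇒ 7c, clock 16
[2] DMA t2→A (5c) ∥ CU B:t1 (7c) ⇒ 7c, clock 23
[3] DMA t3→B (3c) ∥ CU A:t2 (2c) ⇒ 3c, clock 26
[4] DMA t4→A (4c) ∥ CU B:t3 (7c) ⇒ 7c, clock 33
[5] DMA idle ∥ CU A:t4 (6c) ⇒ 6c, clock 39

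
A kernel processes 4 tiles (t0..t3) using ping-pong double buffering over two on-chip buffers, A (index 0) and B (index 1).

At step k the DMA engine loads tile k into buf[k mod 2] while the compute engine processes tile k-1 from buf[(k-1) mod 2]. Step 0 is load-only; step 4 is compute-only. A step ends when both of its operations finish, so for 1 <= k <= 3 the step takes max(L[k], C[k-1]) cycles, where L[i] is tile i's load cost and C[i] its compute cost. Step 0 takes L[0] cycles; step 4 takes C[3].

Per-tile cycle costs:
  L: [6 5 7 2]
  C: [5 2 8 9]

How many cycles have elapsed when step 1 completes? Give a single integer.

k=0 load=t0/6c comp=- wait=6 total=6
k=1 load=t1/5c comp=t0/5c wait=5 total=11
k=2 load=t2/7c comp=t1/2c wait=7 total=18
k=3 load=t3/2c comp=t2/8c wait=8 total=26
k=4 load=- comp=t3/9c wait=9 total=35

end_cycle[1] = 11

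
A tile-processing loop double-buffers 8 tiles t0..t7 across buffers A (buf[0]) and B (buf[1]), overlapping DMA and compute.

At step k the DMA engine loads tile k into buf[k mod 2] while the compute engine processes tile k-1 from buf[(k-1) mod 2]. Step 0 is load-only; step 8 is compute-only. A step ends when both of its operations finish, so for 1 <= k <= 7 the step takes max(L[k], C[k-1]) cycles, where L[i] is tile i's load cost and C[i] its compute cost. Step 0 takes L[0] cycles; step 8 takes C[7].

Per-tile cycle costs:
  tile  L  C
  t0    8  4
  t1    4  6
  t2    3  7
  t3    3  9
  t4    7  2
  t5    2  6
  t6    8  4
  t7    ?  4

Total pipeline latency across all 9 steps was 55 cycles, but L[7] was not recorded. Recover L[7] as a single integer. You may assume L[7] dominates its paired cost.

step 0 → dur = L[0]=8 = 8
step 1 → dur = max(L[1]=4, C[0]=4) = 4
step 2 → dur = max(L[2]=3, C[1]=6) = 6
step 3 → dur = max(L[3]=3, C[2]=7) = 7
step 4 → dur = max(L[4]=7, C[3]=9) = 9
step 5 → dur = max(L[5]=2, C[4]=2) = 2
step 6 → dur = max(L[6]=8, C[5]=6) = 8
step 7 → dur = max(L[7]=?, C[6]=4) = L[7]  (unknown; binding)
step 8 → dur = C[7]=4 = 4
sum of known step durations = 48
dur[7] = total - known = 55 - 48 = 7
L[7] is the binding max in step 7, so L[7] = dur[7] = 7

L[7] = 7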